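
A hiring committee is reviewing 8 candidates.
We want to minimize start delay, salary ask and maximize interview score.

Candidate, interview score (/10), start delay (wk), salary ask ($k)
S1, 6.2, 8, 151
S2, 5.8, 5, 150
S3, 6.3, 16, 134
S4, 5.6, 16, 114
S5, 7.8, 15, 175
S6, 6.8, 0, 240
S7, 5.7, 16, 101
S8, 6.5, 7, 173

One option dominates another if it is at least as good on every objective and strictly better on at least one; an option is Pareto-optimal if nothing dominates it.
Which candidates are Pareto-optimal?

S1: not dominated.
S2: not dominated.
S3: not dominated.
S4: dominated by S7 (interview score 5.7≥5.6, start delay 16≤16, salary ask 101≤114).
S5: not dominated (best interview score).
S6: not dominated (best start delay).
S7: not dominated (best salary ask).
S8: not dominated.

S1, S2, S3, S5, S6, S7, S8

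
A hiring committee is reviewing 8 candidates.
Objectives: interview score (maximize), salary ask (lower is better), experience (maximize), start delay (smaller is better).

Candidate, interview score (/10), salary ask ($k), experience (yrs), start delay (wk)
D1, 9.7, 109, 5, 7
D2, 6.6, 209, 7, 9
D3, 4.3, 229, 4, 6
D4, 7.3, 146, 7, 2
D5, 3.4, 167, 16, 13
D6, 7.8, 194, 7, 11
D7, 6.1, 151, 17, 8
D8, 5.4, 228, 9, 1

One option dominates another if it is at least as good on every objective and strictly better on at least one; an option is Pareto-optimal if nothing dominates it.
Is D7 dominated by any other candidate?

No

D1: worse on experience (5 vs 17).
D2: worse on salary ask (209 vs 151).
D3: worse on interview score (4.3 vs 6.1).
D4: worse on experience (7 vs 17).
D5: worse on interview score (3.4 vs 6.1).
D6: worse on salary ask (194 vs 151).
D8: worse on interview score (5.4 vs 6.1).
No option is at least as good as D7 on every objective and strictly better on one.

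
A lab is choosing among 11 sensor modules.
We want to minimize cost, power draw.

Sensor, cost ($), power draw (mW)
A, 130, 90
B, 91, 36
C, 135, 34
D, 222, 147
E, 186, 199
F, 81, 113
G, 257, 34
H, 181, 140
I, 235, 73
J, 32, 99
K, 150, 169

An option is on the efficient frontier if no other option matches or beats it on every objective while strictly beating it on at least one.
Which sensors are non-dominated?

B, C, J

A: dominated by B (cost 91≤130, power draw 36≤90).
B: not dominated.
C: not dominated.
D: dominated by A (cost 130≤222, power draw 90≤147).
E: dominated by A (cost 130≤186, power draw 90≤199).
F: dominated by J (cost 32≤81, power draw 99≤113).
G: dominated by C (cost 135≤257, power draw 34≤34).
H: dominated by A (cost 130≤181, power draw 90≤140).
I: dominated by B (cost 91≤235, power draw 36≤73).
J: not dominated (best cost).
K: dominated by A (cost 130≤150, power draw 90≤169).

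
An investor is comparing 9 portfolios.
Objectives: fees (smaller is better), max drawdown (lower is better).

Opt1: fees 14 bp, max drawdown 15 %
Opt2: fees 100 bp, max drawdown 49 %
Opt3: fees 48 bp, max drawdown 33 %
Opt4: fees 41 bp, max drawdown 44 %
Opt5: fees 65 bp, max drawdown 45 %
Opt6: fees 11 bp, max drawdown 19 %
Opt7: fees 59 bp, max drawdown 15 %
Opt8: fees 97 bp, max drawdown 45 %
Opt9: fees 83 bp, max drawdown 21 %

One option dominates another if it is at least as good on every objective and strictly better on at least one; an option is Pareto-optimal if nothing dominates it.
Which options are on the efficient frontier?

Opt1, Opt6

Opt1: not dominated.
Opt2: dominated by Opt1 (fees 14≤100, max drawdown 15≤49).
Opt3: dominated by Opt1 (fees 14≤48, max drawdown 15≤33).
Opt4: dominated by Opt1 (fees 14≤41, max drawdown 15≤44).
Opt5: dominated by Opt1 (fees 14≤65, max drawdown 15≤45).
Opt6: not dominated (best fees).
Opt7: dominated by Opt1 (fees 14≤59, max drawdown 15≤15).
Opt8: dominated by Opt1 (fees 14≤97, max drawdown 15≤45).
Opt9: dominated by Opt1 (fees 14≤83, max drawdown 15≤21).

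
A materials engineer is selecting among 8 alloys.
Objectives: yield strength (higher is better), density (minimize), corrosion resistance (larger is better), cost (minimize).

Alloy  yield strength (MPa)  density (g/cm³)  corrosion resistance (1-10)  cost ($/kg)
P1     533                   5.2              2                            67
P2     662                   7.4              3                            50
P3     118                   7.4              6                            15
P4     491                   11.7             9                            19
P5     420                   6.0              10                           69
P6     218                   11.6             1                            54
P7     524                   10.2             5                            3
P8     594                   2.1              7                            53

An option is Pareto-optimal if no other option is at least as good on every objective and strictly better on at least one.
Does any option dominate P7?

No

P1: worse on corrosion resistance (2 vs 5).
P2: worse on corrosion resistance (3 vs 5).
P3: worse on yield strength (118 vs 524).
P4: worse on yield strength (491 vs 524).
P5: worse on yield strength (420 vs 524).
P6: worse on yield strength (218 vs 524).
P8: worse on cost (53 vs 3).
No option is at least as good as P7 on every objective and strictly better on one.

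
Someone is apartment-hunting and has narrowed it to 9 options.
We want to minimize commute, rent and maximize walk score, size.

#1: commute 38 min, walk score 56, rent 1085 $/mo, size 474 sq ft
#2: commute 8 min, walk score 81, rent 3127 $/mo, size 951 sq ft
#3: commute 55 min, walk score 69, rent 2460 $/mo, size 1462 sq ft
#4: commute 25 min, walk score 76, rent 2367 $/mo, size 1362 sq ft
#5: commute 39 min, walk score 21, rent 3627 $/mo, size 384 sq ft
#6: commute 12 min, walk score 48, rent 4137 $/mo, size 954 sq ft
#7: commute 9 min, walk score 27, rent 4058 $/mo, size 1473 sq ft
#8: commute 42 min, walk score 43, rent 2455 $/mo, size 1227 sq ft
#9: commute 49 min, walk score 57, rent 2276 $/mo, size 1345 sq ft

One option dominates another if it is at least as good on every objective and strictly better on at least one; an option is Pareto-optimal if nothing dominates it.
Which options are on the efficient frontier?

#1: not dominated (best rent).
#2: not dominated (best commute).
#3: not dominated.
#4: not dominated.
#5: dominated by #1 (commute 38≤39, walk score 56≥21, rent 1085≤3627, size 474≥384).
#6: not dominated.
#7: not dominated (best size).
#8: dominated by #4 (commute 25≤42, walk score 76≥43, rent 2367≤2455, size 1362≥1227).
#9: not dominated.

#1, #2, #3, #4, #6, #7, #9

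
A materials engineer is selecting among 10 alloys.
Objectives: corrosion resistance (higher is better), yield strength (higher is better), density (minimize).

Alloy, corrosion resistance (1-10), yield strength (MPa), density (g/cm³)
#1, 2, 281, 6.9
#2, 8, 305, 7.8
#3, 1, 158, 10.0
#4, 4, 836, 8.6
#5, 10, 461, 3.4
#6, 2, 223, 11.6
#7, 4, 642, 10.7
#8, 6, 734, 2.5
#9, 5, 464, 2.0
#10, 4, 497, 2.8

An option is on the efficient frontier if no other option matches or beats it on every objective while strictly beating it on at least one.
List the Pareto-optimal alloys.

#1: dominated by #5 (corrosion resistance 10≥2, yield strength 461≥281, density 3.4≤6.9).
#2: dominated by #5 (corrosion resistance 10≥8, yield strength 461≥305, density 3.4≤7.8).
#3: dominated by #1 (corrosion resistance 2≥1, yield strength 281≥158, density 6.9≤10.0).
#4: not dominated (best yield strength).
#5: not dominated (best corrosion resistance).
#6: dominated by #1 (corrosion resistance 2≥2, yield strength 281≥223, density 6.9≤11.6).
#7: dominated by #4 (corrosion resistance 4≥4, yield strength 836≥642, density 8.6≤10.7).
#8: not dominated.
#9: not dominated (best density).
#10: dominated by #8 (corrosion resistance 6≥4, yield strength 734≥497, density 2.5≤2.8).

#4, #5, #8, #9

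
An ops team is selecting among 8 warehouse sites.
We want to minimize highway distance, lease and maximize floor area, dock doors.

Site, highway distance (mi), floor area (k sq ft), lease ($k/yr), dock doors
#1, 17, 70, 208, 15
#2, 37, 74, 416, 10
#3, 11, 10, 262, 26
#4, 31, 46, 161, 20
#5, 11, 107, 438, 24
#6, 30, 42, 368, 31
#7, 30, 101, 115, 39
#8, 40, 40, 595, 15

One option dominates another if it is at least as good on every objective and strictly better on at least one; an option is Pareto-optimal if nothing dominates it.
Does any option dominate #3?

No

#1: worse on highway distance (17 vs 11).
#2: worse on highway distance (37 vs 11).
#4: worse on highway distance (31 vs 11).
#5: worse on lease (438 vs 262).
#6: worse on highway distance (30 vs 11).
#7: worse on highway distance (30 vs 11).
#8: worse on highway distance (40 vs 11).
No option is at least as good as #3 on every objective and strictly better on one.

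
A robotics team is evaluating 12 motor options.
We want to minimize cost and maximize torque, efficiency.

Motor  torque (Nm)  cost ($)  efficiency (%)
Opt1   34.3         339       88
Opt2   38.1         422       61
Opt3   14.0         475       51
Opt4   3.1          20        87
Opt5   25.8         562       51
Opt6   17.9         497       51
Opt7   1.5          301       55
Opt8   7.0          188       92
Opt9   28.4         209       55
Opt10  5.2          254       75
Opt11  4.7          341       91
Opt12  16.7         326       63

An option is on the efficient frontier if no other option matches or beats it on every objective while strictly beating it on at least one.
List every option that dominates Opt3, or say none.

Opt1: torque 34.3≥14.0, cost 339≤475, efficiency 88≥51 — dominates Opt3.
Opt2: torque 38.1≥14.0, cost 422≤475, efficiency 61≥51 — dominates Opt3.
Opt9: torque 28.4≥14.0, cost 209≤475, efficiency 55≥51 — dominates Opt3.
Opt12: torque 16.7≥14.0, cost 326≤475, efficiency 63≥51 — dominates Opt3.
Others (Opt4, Opt5, Opt6, Opt7, Opt8, Opt10, Opt11) are each worse than Opt3 on at least one objective.

Opt1, Opt2, Opt9, Opt12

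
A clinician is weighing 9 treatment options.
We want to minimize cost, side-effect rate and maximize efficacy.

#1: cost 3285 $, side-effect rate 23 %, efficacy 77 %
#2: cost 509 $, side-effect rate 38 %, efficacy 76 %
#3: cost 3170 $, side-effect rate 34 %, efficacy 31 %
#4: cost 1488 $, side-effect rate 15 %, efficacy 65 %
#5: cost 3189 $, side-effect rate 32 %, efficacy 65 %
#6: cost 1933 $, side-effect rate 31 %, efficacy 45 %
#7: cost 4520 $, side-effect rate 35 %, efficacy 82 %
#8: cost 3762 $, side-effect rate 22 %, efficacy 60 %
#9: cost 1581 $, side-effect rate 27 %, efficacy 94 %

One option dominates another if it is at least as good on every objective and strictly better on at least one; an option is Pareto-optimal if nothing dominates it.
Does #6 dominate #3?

Yes

#6 vs #3: cost 1933≤3170, side-effect rate 31≤34, efficacy 45≥31 — #6 is at least as good on every objective with at least one strict improvement.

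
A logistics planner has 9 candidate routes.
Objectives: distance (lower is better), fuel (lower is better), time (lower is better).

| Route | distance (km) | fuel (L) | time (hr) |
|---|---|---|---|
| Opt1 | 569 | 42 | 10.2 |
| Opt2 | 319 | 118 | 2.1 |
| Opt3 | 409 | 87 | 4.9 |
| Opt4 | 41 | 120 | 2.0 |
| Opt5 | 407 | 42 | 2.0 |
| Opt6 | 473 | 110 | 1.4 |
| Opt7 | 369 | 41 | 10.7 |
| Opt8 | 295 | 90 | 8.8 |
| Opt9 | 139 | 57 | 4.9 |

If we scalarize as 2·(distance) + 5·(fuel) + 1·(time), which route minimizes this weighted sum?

Opt1: 2·569 + 5·42 + 1·10.2 = 1358.2
Opt2: 2·319 + 5·118 + 1·2.1 = 1230.1
Opt3: 2·409 + 5·87 + 1·4.9 = 1257.9
Opt4: 2·41 + 5·120 + 1·2.0 = 684.0
Opt5: 2·407 + 5·42 + 1·2.0 = 1026.0
Opt6: 2·473 + 5·110 + 1·1.4 = 1497.4
Opt7: 2·369 + 5·41 + 1·10.7 = 953.7
Opt8: 2·295 + 5·90 + 1·8.8 = 1048.8
Opt9: 2·139 + 5·57 + 1·4.9 = 567.9
Lowest: Opt9 at 567.9.

Opt9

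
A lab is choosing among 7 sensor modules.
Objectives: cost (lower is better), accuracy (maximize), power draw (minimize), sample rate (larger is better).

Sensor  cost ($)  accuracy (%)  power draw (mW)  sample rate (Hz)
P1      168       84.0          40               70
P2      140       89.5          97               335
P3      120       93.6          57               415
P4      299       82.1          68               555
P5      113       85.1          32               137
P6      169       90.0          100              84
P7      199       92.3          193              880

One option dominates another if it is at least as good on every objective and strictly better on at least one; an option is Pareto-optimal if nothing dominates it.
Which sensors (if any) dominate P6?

P3

P3: cost 120≤169, accuracy 93.6≥90.0, power draw 57≤100, sample rate 415≥84 — dominates P6.
Others (P1, P2, P4, P5, P7) are each worse than P6 on at least one objective.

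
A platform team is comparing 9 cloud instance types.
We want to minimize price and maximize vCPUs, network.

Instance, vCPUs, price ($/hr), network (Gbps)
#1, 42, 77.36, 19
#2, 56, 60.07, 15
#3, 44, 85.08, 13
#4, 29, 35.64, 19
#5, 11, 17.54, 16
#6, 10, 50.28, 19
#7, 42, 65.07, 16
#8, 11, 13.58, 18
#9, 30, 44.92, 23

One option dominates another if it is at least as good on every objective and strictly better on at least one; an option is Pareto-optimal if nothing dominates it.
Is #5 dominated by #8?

#8 vs #5: vCPUs 11≥11, price 13.58≤17.54, network 18≥16 — #8 is at least as good on every objective with at least one strict improvement.

Yes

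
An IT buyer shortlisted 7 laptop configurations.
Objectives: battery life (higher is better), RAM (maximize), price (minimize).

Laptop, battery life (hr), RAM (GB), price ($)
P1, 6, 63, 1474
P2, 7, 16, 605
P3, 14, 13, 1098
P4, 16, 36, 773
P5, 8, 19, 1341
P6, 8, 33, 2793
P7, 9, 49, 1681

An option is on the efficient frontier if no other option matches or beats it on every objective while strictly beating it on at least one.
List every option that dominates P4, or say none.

none

P1: worse on battery life (6 vs 16).
P2: worse on battery life (7 vs 16).
P3: worse on battery life (14 vs 16).
P5: worse on battery life (8 vs 16).
P6: worse on battery life (8 vs 16).
P7: worse on battery life (9 vs 16).
No option dominates P4.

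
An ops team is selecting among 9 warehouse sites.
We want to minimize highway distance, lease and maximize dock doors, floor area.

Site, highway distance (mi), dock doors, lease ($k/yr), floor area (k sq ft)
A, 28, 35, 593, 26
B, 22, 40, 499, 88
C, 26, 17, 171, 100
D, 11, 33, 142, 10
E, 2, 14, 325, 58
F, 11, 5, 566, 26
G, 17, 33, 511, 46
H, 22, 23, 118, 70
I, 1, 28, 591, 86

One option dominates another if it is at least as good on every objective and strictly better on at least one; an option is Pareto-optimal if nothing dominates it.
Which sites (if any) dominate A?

B

B: highway distance 22≤28, dock doors 40≥35, lease 499≤593, floor area 88≥26 — dominates A.
Others (C, D, E, F, G, H, I) are each worse than A on at least one objective.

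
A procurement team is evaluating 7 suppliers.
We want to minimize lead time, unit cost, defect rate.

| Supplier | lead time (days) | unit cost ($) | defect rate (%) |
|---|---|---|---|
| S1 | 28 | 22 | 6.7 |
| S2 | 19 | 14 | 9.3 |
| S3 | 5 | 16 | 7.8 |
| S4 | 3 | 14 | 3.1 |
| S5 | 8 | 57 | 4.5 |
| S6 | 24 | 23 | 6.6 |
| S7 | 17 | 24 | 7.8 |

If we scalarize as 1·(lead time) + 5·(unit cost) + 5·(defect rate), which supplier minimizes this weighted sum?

S1: 1·28 + 5·22 + 5·6.7 = 171.5
S2: 1·19 + 5·14 + 5·9.3 = 135.5
S3: 1·5 + 5·16 + 5·7.8 = 124.0
S4: 1·3 + 5·14 + 5·3.1 = 88.5
S5: 1·8 + 5·57 + 5·4.5 = 315.5
S6: 1·24 + 5·23 + 5·6.6 = 172.0
S7: 1·17 + 5·24 + 5·7.8 = 176.0
Lowest: S4 at 88.5.

S4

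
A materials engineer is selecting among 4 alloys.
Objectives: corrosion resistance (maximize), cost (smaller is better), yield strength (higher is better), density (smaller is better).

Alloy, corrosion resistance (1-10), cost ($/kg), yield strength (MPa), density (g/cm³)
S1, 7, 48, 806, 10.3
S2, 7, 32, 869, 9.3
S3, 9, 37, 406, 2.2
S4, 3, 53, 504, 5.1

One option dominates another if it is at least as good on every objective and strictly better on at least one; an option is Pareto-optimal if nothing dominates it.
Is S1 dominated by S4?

No

S4 vs S1: S4 is worse on corrosion resistance (3 vs 7), so it does not dominate S1.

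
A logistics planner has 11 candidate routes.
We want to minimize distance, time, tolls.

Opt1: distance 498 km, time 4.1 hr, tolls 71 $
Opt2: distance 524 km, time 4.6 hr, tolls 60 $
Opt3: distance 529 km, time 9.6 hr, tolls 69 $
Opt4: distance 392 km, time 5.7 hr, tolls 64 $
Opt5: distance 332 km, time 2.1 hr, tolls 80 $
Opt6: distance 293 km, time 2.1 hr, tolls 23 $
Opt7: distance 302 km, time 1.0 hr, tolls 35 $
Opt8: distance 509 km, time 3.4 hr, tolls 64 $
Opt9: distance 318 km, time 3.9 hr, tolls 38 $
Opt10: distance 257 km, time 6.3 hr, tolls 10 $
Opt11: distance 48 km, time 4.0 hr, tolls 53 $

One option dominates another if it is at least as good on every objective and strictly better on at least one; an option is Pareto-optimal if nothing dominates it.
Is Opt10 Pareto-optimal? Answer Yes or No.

Opt1: worse on distance (498 vs 257).
Opt2: worse on distance (524 vs 257).
Opt3: worse on distance (529 vs 257).
Opt4: worse on distance (392 vs 257).
Opt5: worse on distance (332 vs 257).
Opt6: worse on distance (293 vs 257).
Opt7: worse on distance (302 vs 257).
Opt8: worse on distance (509 vs 257).
Opt9: worse on distance (318 vs 257).
Opt11: worse on tolls (53 vs 10).
No option is at least as good as Opt10 on every objective and strictly better on one.

Yes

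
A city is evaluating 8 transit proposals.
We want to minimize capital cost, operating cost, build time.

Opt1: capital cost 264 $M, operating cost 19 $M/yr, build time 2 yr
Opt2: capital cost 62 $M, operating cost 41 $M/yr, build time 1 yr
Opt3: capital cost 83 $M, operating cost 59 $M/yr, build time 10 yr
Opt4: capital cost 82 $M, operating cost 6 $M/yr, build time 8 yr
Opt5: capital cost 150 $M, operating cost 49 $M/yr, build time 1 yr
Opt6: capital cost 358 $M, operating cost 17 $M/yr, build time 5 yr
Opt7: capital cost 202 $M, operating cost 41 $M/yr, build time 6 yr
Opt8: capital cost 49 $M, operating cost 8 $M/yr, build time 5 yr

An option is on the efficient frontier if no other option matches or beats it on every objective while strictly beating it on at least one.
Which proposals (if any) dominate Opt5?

Opt2

Opt2: capital cost 62≤150, operating cost 41≤49, build time 1≤1 — dominates Opt5.
Others (Opt1, Opt3, Opt4, Opt6, Opt7, Opt8) are each worse than Opt5 on at least one objective.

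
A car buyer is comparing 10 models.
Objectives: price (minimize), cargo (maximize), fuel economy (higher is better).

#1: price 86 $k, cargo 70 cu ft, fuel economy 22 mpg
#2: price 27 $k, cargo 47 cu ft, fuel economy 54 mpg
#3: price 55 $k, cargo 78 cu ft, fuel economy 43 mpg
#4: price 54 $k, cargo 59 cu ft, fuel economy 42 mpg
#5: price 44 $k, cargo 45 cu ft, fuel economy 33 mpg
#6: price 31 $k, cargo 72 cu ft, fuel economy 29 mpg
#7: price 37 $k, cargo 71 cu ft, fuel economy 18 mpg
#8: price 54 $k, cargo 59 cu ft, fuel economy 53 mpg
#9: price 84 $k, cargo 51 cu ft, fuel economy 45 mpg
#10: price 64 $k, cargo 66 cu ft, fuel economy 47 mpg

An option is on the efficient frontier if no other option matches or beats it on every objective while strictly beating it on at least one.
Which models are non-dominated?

#1: dominated by #3 (price 55≤86, cargo 78≥70, fuel economy 43≥22).
#2: not dominated (best price).
#3: not dominated (best cargo).
#4: dominated by #8 (price 54≤54, cargo 59≥59, fuel economy 53≥42).
#5: dominated by #2 (price 27≤44, cargo 47≥45, fuel economy 54≥33).
#6: not dominated.
#7: dominated by #6 (price 31≤37, cargo 72≥71, fuel economy 29≥18).
#8: not dominated.
#9: dominated by #8 (price 54≤84, cargo 59≥51, fuel economy 53≥45).
#10: not dominated.

#2, #3, #6, #8, #10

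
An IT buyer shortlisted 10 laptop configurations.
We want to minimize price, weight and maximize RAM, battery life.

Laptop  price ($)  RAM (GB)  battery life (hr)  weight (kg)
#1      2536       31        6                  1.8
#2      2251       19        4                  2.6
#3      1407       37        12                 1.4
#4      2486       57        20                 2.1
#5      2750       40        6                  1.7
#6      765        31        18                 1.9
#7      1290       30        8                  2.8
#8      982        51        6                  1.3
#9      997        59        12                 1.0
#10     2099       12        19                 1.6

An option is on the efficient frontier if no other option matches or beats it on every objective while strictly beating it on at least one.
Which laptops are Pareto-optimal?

#1: dominated by #3 (price 1407≤2536, RAM 37≥31, battery life 12≥6, weight 1.4≤1.8).
#2: dominated by #3 (price 1407≤2251, RAM 37≥19, battery life 12≥4, weight 1.4≤2.6).
#3: dominated by #9 (price 997≤1407, RAM 59≥37, battery life 12≥12, weight 1.0≤1.4).
#4: not dominated (best battery life).
#5: dominated by #8 (price 982≤2750, RAM 51≥40, battery life 6≥6, weight 1.3≤1.7).
#6: not dominated (best price).
#7: dominated by #6 (price 765≤1290, RAM 31≥30, battery life 18≥8, weight 1.9≤2.8).
#8: not dominated.
#9: not dominated (best RAM).
#10: not dominated.

#4, #6, #8, #9, #10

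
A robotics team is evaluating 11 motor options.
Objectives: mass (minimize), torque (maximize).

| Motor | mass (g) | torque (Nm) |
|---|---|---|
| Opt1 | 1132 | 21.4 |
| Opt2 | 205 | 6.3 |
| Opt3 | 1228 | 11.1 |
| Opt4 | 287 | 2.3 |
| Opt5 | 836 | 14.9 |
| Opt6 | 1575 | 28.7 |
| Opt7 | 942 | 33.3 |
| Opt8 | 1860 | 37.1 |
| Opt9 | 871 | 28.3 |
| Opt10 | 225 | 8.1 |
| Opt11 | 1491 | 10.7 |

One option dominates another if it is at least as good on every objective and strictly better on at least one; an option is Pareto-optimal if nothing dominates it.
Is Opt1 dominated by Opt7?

Opt7 vs Opt1: mass 942≤1132, torque 33.3≥21.4 — Opt7 is at least as good on every objective with at least one strict improvement.

Yes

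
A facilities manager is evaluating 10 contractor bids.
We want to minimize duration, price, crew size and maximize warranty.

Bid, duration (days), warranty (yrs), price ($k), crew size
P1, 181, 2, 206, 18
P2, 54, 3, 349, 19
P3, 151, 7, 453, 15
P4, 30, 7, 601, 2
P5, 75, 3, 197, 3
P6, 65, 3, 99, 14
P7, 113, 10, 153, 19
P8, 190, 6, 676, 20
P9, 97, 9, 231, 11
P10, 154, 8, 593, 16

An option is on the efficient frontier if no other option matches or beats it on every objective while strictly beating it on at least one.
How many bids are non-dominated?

6

P1: dominated by P5 (duration 75≤181, warranty 3≥2, price 197≤206, crew size 3≤18).
P2: not dominated.
P3: dominated by P9 (duration 97≤151, warranty 9≥7, price 231≤453, crew size 11≤15).
P4: not dominated (best duration).
P5: not dominated.
P6: not dominated (best price).
P7: not dominated (best warranty).
P8: dominated by P3 (duration 151≤190, warranty 7≥6, price 453≤676, crew size 15≤20).
P9: not dominated.
P10: dominated by P9 (duration 97≤154, warranty 9≥8, price 231≤593, crew size 11≤16).
Pareto-optimal: P2, P4, P5, P6, P7, P9 → 6.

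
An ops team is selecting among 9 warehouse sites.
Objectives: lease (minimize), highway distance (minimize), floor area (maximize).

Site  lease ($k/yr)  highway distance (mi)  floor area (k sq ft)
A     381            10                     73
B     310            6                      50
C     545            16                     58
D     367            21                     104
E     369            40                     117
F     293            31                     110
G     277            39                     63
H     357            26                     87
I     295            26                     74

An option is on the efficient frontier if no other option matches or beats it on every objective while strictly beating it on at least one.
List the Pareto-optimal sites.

A, B, D, E, F, G, H, I

A: not dominated.
B: not dominated (best highway distance).
C: dominated by A (lease 381≤545, highway distance 10≤16, floor area 73≥58).
D: not dominated.
E: not dominated (best floor area).
F: not dominated.
G: not dominated (best lease).
H: not dominated.
I: not dominated.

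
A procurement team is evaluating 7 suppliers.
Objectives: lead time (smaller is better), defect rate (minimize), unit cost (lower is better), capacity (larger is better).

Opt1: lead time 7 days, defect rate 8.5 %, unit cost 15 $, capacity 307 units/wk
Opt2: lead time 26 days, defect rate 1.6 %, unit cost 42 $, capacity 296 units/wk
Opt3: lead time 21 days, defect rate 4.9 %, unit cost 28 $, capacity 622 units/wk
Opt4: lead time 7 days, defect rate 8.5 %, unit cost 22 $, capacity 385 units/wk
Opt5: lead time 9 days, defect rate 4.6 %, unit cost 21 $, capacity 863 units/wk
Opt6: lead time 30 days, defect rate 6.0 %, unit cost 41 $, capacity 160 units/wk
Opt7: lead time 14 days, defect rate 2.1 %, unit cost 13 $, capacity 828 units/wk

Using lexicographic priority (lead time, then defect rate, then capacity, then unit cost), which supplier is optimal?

Opt4

First minimize lead time: best is 7, kept {Opt1, Opt4}.
Then minimize defect rate: best is 8.5, kept {Opt1, Opt4}.
Then maximize capacity: best is 385, kept {Opt4}.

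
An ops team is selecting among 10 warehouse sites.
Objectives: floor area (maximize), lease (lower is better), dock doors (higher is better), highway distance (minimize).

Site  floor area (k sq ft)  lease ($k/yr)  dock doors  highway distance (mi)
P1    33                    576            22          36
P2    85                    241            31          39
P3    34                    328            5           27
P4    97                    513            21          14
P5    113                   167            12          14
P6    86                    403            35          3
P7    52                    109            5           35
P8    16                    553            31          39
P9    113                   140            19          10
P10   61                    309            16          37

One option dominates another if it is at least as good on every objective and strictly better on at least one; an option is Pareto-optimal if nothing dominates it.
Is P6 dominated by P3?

P3 vs P6: P3 is worse on floor area (34 vs 86), so it does not dominate P6.

No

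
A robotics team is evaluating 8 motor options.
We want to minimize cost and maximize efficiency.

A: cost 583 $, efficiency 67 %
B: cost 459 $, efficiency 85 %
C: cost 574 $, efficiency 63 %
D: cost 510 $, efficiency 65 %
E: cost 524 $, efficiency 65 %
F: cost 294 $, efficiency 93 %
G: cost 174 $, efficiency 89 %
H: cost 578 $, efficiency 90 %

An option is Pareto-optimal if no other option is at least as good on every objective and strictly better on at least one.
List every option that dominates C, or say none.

B, D, E, F, G

B: cost 459≤574, efficiency 85≥63 — dominates C.
D: cost 510≤574, efficiency 65≥63 — dominates C.
E: cost 524≤574, efficiency 65≥63 — dominates C.
F: cost 294≤574, efficiency 93≥63 — dominates C.
G: cost 174≤574, efficiency 89≥63 — dominates C.
Others (A, H) are each worse than C on at least one objective.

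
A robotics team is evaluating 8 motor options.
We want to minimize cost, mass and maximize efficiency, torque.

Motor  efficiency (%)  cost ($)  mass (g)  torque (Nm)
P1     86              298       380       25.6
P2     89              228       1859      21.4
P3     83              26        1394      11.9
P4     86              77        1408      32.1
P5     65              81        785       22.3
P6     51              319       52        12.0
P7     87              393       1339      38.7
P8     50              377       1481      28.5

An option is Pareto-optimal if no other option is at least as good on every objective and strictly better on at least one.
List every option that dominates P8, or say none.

P4: efficiency 86≥50, cost 77≤377, mass 1408≤1481, torque 32.1≥28.5 — dominates P8.
Others (P1, P2, P3, P5, P6, P7) are each worse than P8 on at least one objective.

P4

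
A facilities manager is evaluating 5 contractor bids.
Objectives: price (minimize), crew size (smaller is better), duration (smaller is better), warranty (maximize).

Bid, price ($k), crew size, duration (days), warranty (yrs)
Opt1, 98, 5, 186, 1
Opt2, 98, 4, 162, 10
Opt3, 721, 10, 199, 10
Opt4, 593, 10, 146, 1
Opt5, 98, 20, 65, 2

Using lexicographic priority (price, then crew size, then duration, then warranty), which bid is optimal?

First minimize price: best is 98, kept {Opt1, Opt2, Opt5}.
Then minimize crew size: best is 4, kept {Opt2}.

Opt2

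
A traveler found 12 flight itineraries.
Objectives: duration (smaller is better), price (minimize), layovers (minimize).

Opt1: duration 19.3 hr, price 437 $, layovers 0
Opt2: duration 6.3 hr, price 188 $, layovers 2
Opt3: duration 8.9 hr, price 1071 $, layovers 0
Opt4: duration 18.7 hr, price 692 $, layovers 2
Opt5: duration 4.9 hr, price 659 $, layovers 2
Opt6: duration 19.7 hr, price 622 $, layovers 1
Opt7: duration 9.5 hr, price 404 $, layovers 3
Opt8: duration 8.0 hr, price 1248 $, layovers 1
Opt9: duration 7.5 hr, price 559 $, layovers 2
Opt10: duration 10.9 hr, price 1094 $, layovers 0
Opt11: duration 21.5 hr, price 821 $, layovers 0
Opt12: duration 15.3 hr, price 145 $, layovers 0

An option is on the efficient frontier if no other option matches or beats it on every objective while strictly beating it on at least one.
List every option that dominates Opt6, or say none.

Opt1: duration 19.3≤19.7, price 437≤622, layovers 0≤1 — dominates Opt6.
Opt12: duration 15.3≤19.7, price 145≤622, layovers 0≤1 — dominates Opt6.
Others (Opt2, Opt3, Opt4, Opt5, Opt7, Opt8, Opt9, Opt10, Opt11) are each worse than Opt6 on at least one objective.

Opt1, Opt12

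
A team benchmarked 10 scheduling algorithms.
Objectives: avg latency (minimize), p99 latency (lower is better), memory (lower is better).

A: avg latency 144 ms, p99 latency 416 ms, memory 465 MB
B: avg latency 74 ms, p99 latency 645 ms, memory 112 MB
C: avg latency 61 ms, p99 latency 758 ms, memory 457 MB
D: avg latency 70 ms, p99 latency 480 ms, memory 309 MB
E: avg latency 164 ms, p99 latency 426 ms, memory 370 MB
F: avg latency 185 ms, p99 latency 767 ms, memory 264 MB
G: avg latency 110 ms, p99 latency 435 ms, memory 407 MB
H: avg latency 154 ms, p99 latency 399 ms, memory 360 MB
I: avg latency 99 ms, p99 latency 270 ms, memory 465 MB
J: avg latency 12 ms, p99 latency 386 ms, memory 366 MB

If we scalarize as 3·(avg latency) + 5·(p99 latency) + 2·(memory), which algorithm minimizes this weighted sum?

I

A: 3·144 + 5·416 + 2·465 = 3442
B: 3·74 + 5·645 + 2·112 = 3671
C: 3·61 + 5·758 + 2·457 = 4887
D: 3·70 + 5·480 + 2·309 = 3228
E: 3·164 + 5·426 + 2·370 = 3362
F: 3·185 + 5·767 + 2·264 = 4918
G: 3·110 + 5·435 + 2·407 = 3319
H: 3·154 + 5·399 + 2·360 = 3177
I: 3·99 + 5·270 + 2·465 = 2577
J: 3·12 + 5·386 + 2·366 = 2698
Lowest: I at 2577.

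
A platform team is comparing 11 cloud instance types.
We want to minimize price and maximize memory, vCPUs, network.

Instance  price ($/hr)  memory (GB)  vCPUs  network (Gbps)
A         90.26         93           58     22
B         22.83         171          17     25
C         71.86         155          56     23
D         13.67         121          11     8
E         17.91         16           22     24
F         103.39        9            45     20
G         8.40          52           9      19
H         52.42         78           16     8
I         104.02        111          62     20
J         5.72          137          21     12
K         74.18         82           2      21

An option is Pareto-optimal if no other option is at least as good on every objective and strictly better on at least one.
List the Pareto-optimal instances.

A, B, C, E, G, I, J

A: not dominated.
B: not dominated (best memory).
C: not dominated.
D: dominated by J (price 5.72≤13.67, memory 137≥121, vCPUs 21≥11, network 12≥8).
E: not dominated.
F: dominated by A (price 90.26≤103.39, memory 93≥9, vCPUs 58≥45, network 22≥20).
G: not dominated.
H: dominated by B (price 22.83≤52.42, memory 171≥78, vCPUs 17≥16, network 25≥8).
I: not dominated (best vCPUs).
J: not dominated (best price).
K: dominated by B (price 22.83≤74.18, memory 171≥82, vCPUs 17≥2, network 25≥21).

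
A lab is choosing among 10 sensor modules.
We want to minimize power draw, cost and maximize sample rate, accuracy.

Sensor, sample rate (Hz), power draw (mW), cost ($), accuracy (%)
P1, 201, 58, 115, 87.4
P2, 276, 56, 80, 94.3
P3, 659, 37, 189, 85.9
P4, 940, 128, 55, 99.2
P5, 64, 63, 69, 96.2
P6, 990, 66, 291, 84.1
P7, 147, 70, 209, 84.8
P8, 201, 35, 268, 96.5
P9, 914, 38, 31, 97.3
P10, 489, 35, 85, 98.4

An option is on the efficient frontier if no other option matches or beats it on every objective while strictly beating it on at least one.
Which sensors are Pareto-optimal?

P1: dominated by P2 (sample rate 276≥201, power draw 56≤58, cost 80≤115, accuracy 94.3≥87.4).
P2: dominated by P9 (sample rate 914≥276, power draw 38≤56, cost 31≤80, accuracy 97.3≥94.3).
P3: not dominated.
P4: not dominated (best accuracy).
P5: dominated by P9 (sample rate 914≥64, power draw 38≤63, cost 31≤69, accuracy 97.3≥96.2).
P6: not dominated (best sample rate).
P7: dominated by P1 (sample rate 201≥147, power draw 58≤70, cost 115≤209, accuracy 87.4≥84.8).
P8: dominated by P10 (sample rate 489≥201, power draw 35≤35, cost 85≤268, accuracy 98.4≥96.5).
P9: not dominated (best cost).
P10: not dominated.

P3, P4, P6, P9, P10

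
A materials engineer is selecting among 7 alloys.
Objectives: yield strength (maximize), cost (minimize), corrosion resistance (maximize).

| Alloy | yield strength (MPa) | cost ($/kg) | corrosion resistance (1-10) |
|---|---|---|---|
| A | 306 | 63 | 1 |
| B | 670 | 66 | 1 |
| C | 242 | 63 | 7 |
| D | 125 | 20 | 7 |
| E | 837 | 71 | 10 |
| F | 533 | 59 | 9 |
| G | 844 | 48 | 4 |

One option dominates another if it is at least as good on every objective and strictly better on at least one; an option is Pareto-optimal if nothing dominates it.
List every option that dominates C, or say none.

F: yield strength 533≥242, cost 59≤63, corrosion resistance 9≥7 — dominates C.
Others (A, B, D, E, G) are each worse than C on at least one objective.

F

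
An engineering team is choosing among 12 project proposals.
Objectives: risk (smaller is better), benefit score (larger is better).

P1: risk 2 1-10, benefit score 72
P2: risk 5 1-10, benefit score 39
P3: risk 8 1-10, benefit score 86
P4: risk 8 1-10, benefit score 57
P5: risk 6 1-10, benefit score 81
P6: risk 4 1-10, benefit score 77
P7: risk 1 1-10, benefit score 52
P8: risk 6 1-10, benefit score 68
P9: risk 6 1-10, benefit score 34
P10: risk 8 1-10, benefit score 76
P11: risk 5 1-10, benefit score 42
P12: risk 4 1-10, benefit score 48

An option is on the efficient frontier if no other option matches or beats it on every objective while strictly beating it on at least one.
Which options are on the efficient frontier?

P1, P3, P5, P6, P7

P1: not dominated.
P2: dominated by P1 (risk 2≤5, benefit score 72≥39).
P3: not dominated (best benefit score).
P4: dominated by P1 (risk 2≤8, benefit score 72≥57).
P5: not dominated.
P6: not dominated.
P7: not dominated (best risk).
P8: dominated by P1 (risk 2≤6, benefit score 72≥68).
P9: dominated by P1 (risk 2≤6, benefit score 72≥34).
P10: dominated by P3 (risk 8≤8, benefit score 86≥76).
P11: dominated by P1 (risk 2≤5, benefit score 72≥42).
P12: dominated by P1 (risk 2≤4, benefit score 72≥48).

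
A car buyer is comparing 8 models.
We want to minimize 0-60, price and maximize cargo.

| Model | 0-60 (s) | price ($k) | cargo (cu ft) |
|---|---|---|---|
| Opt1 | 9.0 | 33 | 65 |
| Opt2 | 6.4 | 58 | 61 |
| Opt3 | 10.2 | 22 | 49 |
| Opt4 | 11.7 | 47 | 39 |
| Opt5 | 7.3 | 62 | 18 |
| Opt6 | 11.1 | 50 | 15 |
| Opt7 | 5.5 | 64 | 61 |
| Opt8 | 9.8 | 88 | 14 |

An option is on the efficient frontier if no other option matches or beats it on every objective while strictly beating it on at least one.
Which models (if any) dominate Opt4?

Opt1, Opt3

Opt1: 0-60 9.0≤11.7, price 33≤47, cargo 65≥39 — dominates Opt4.
Opt3: 0-60 10.2≤11.7, price 22≤47, cargo 49≥39 — dominates Opt4.
Others (Opt2, Opt5, Opt6, Opt7, Opt8) are each worse than Opt4 on at least one objective.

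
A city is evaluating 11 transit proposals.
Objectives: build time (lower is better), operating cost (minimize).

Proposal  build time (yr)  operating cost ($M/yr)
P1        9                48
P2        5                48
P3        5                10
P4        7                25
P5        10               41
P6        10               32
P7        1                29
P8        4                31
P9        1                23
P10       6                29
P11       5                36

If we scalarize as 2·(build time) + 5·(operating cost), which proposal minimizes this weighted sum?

P3

P1: 2·9 + 5·48 = 258
P2: 2·5 + 5·48 = 250
P3: 2·5 + 5·10 = 60
P4: 2·7 + 5·25 = 139
P5: 2·10 + 5·41 = 225
P6: 2·10 + 5·32 = 180
P7: 2·1 + 5·29 = 147
P8: 2·4 + 5·31 = 163
P9: 2·1 + 5·23 = 117
P10: 2·6 + 5·29 = 157
P11: 2·5 + 5·36 = 190
Lowest: P3 at 60.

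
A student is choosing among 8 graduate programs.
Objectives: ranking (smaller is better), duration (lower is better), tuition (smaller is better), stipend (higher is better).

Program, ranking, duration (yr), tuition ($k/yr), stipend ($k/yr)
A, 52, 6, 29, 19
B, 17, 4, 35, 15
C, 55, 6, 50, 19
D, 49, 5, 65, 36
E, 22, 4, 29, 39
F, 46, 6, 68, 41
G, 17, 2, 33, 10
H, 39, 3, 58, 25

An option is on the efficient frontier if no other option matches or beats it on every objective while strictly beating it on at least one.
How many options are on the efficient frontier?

5

A: dominated by E (ranking 22≤52, duration 4≤6, tuition 29≤29, stipend 39≥19).
B: not dominated.
C: dominated by A (ranking 52≤55, duration 6≤6, tuition 29≤50, stipend 19≥19).
D: dominated by E (ranking 22≤49, duration 4≤5, tuition 29≤65, stipend 39≥36).
E: not dominated.
F: not dominated (best stipend).
G: not dominated (best duration).
H: not dominated.
Pareto-optimal: B, E, F, G, H → 5.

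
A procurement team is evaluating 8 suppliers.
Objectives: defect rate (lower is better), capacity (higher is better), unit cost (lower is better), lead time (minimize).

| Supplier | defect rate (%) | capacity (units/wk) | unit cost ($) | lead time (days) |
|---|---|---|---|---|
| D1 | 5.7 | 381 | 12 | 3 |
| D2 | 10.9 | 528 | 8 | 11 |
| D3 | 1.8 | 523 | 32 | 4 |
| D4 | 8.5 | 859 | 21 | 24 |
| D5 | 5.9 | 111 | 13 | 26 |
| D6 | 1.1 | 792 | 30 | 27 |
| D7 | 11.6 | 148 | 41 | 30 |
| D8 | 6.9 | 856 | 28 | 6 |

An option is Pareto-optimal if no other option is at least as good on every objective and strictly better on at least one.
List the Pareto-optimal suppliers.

D1, D2, D3, D4, D6, D8

D1: not dominated (best lead time).
D2: not dominated (best unit cost).
D3: not dominated.
D4: not dominated (best capacity).
D5: dominated by D1 (defect rate 5.7≤5.9, capacity 381≥111, unit cost 12≤13, lead time 3≤26).
D6: not dominated (best defect rate).
D7: dominated by D1 (defect rate 5.7≤11.6, capacity 381≥148, unit cost 12≤41, lead time 3≤30).
D8: not dominated.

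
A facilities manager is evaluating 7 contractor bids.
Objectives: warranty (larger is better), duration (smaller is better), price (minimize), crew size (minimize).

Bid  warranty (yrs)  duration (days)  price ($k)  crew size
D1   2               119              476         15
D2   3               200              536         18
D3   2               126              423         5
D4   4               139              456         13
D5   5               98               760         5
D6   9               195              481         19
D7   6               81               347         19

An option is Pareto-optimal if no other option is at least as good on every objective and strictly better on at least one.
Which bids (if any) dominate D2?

D4: warranty 4≥3, duration 139≤200, price 456≤536, crew size 13≤18 — dominates D2.
Others (D1, D3, D5, D6, D7) are each worse than D2 on at least one objective.

D4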